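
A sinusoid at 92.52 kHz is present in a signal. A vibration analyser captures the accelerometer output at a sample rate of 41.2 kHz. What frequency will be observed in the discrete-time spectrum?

10.12 kHz

92.52 kHz mod fs = 10.12 kHz.
10.12 kHz ≤ fs/2 = 20.6 kHz, appears at 10.12 kHz.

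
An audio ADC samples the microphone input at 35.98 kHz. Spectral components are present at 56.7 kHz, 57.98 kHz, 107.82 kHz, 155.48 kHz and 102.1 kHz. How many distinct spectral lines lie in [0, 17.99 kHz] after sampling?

5

fs/2 = 17.99 kHz.
56.7 kHz mod fs = 20.72 kHz.
20.72 kHz > fs/2 = 17.99 kHz, folds to fs − 20.72 kHz = 15.26 kHz.
57.98 kHz mod fs = 22 kHz.
22 kHz > fs/2 = 17.99 kHz, folds to fs − 22 kHz = 13.98 kHz.
107.82 kHz mod fs = 35.86 kHz.
35.86 kHz > fs/2 = 17.99 kHz, folds to fs − 35.86 kHz = 0.12 kHz.
155.48 kHz mod fs = 11.56 kHz.
11.56 kHz ≤ fs/2 = 17.99 kHz, appears at 11.56 kHz.
102.1 kHz mod fs = 30.14 kHz.
30.14 kHz > fs/2 = 17.99 kHz, folds to fs − 30.14 kHz = 5.84 kHz.
Distinct values: {0.12 kHz, 5.84 kHz, 11.56 kHz, 13.98 kHz, 15.26 kHz} → 5.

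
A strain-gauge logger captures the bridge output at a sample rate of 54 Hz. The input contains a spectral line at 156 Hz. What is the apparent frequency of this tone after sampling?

156 Hz mod fs = 48 Hz.
48 Hz > fs/2 = 27 Hz, folds to fs − 48 Hz = 6 Hz.

6 Hz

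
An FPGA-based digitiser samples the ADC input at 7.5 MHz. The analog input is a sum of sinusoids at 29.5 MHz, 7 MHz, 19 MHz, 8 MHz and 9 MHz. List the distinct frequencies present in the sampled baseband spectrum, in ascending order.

fs/2 = 3.75 MHz.
29.5 MHz mod fs = 7 MHz.
7 MHz > fs/2 = 3.75 MHz, folds to fs − 7 MHz = 0.5 MHz.
7 MHz > fs/2 = 3.75 MHz, folds to fs − 7 MHz = 0.5 MHz.
19 MHz mod fs = 4 MHz.
4 MHz > fs/2 = 3.75 MHz, folds to fs − 4 MHz = 3.5 MHz.
8 MHz mod fs = 0.5 MHz.
0.5 MHz ≤ fs/2 = 3.75 MHz, appears at 0.5 MHz.
9 MHz mod fs = 1.5 MHz.
1.5 MHz ≤ fs/2 = 3.75 MHz, appears at 1.5 MHz.
Distinct values: {0.5 MHz, 1.5 MHz, 3.5 MHz}.

0.5 MHz, 1.5 MHz, 3.5 MHz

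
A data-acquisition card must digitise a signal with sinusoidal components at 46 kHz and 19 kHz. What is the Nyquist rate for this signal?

92 kHz

Highest-frequency component: 46 kHz.
Nyquist rate = 2 × 46 kHz = 92 kHz.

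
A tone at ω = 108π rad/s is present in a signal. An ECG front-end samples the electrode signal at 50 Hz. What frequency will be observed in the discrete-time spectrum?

4 Hz

ω = 108π rad/s → f = ω/(2π) = 54 Hz.
54 Hz mod fs = 4 Hz.
4 Hz ≤ fs/2 = 25 Hz, appears at 4 Hz.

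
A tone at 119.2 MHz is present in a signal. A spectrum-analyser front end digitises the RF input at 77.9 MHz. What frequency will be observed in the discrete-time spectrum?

119.2 MHz mod fs = 41.3 MHz.
41.3 MHz > fs/2 = 38.95 MHz, folds to fs − 41.3 MHz = 36.6 MHz.

36.6 MHz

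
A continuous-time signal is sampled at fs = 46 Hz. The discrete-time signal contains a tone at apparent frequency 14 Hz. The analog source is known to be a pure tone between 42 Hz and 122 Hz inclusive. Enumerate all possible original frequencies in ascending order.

Frequencies that alias to 14 Hz are k·fs ± 14 Hz for integer k ≥ 0.
k=0: 14 Hz.
k=1: 32 Hz, 60 Hz.
k=2: 78 Hz, 106 Hz.
k=3: 124 Hz, 152 Hz.
Within [42 Hz, 122 Hz]: 60 Hz, 78 Hz, 106 Hz.

60 Hz, 78 Hz, 106 Hz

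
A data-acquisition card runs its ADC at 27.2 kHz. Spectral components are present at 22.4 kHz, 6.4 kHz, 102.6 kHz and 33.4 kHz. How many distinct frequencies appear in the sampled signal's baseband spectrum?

fs/2 = 13.6 kHz.
22.4 kHz > fs/2 = 13.6 kHz, folds to fs − 22.4 kHz = 4.8 kHz.
6.4 kHz ≤ fs/2 = 13.6 kHz, passes unchanged.
102.6 kHz mod fs = 21 kHz.
21 kHz > fs/2 = 13.6 kHz, folds to fs − 21 kHz = 6.2 kHz.
33.4 kHz mod fs = 6.2 kHz.
6.2 kHz ≤ fs/2 = 13.6 kHz, appears at 6.2 kHz.
Distinct values: {4.8 kHz, 6.2 kHz, 6.4 kHz} → 3.

3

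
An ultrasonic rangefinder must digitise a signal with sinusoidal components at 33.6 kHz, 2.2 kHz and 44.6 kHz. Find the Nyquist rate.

Highest-frequency component: 44.6 kHz.
Nyquist rate = 2 × 44.6 kHz = 89.2 kHz.

89.2 kHz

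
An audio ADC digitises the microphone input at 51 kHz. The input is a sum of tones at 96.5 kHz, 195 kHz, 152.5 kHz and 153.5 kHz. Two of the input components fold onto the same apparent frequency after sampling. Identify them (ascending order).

fs/2 = 25.5 kHz.
96.5 kHz mod fs = 45.5 kHz.
45.5 kHz > fs/2 = 25.5 kHz, folds to fs − 45.5 kHz = 5.5 kHz.
195 kHz mod fs = 42 kHz.
42 kHz > fs/2 = 25.5 kHz, folds to fs − 42 kHz = 9 kHz.
152.5 kHz mod fs = 50.5 kHz.
50.5 kHz > fs/2 = 25.5 kHz, folds to fs − 50.5 kHz = 0.5 kHz.
153.5 kHz mod fs = 0.5 kHz.
0.5 kHz ≤ fs/2 = 25.5 kHz, appears at 0.5 kHz.
152.5 kHz and 153.5 kHz both map to 0.5 kHz.

152.5 kHz, 153.5 kHz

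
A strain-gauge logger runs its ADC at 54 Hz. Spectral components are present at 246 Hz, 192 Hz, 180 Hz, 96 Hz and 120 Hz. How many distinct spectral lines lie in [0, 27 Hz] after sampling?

3

fs/2 = 27 Hz.
246 Hz mod fs = 30 Hz.
30 Hz > fs/2 = 27 Hz, folds to fs − 30 Hz = 24 Hz.
192 Hz mod fs = 30 Hz.
30 Hz > fs/2 = 27 Hz, folds to fs − 30 Hz = 24 Hz.
180 Hz mod fs = 18 Hz.
18 Hz ≤ fs/2 = 27 Hz, appears at 18 Hz.
96 Hz mod fs = 42 Hz.
42 Hz > fs/2 = 27 Hz, folds to fs − 42 Hz = 12 Hz.
120 Hz mod fs = 12 Hz.
12 Hz ≤ fs/2 = 27 Hz, appears at 12 Hz.
Distinct values: {12 Hz, 18 Hz, 24 Hz} → 3.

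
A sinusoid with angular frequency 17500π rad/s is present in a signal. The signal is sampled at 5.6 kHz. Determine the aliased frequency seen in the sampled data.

ω = 17500π rad/s → f = ω/(2π) = 8750 Hz = 8.75 kHz.
8.75 kHz mod fs = 3.15 kHz.
3.15 kHz > fs/2 = 2.8 kHz, folds to fs − 3.15 kHz = 2.45 kHz.

2.45 kHz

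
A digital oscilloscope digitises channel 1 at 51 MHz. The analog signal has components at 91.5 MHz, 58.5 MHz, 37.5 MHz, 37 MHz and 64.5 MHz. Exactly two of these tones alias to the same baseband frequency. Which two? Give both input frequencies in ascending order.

37.5 MHz, 64.5 MHz

fs/2 = 25.5 MHz.
91.5 MHz mod fs = 40.5 MHz.
40.5 MHz > fs/2 = 25.5 MHz, folds to fs − 40.5 MHz = 10.5 MHz.
58.5 MHz mod fs = 7.5 MHz.
7.5 MHz ≤ fs/2 = 25.5 MHz, appears at 7.5 MHz.
37.5 MHz > fs/2 = 25.5 MHz, folds to fs − 37.5 MHz = 13.5 MHz.
37 MHz > fs/2 = 25.5 MHz, folds to fs − 37 MHz = 14 MHz.
64.5 MHz mod fs = 13.5 MHz.
13.5 MHz ≤ fs/2 = 25.5 MHz, appears at 13.5 MHz.
37.5 MHz and 64.5 MHz both map to 13.5 MHz.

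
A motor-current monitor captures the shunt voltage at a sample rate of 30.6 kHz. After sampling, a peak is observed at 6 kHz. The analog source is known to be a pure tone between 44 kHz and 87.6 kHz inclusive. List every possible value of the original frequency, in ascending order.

55.2 kHz, 67.2 kHz, 85.8 kHz

Frequencies that alias to 6 kHz are k·fs ± 6 kHz for integer k ≥ 0.
k=0: 6 kHz.
k=1: 24.6 kHz, 36.6 kHz.
k=2: 55.2 kHz, 67.2 kHz.
k=3: 85.8 kHz, 97.8 kHz.
k=4: 116.4 kHz, 128.4 kHz.
Within [44 kHz, 87.6 kHz]: 55.2 kHz, 67.2 kHz, 85.8 kHz.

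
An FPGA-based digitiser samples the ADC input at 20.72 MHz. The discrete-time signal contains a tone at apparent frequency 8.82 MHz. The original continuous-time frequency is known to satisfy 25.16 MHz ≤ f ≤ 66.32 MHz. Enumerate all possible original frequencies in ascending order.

29.54 MHz, 32.62 MHz, 50.26 MHz, 53.34 MHz

Frequencies that alias to 8.82 MHz are k·fs ± 8.82 MHz for integer k ≥ 0.
k=0: 8.82 MHz.
k=1: 11.9 MHz, 29.54 MHz.
k=2: 32.62 MHz, 50.26 MHz.
k=3: 53.34 MHz, 70.98 MHz.
k=4: 74.06 MHz, 91.7 MHz.
Within [25.16 MHz, 66.32 MHz]: 29.54 MHz, 32.62 MHz, 50.26 MHz, 53.34 MHz.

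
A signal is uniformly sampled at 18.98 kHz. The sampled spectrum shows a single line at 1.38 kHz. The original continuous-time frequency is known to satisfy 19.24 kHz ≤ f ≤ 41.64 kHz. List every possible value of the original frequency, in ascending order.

20.36 kHz, 36.58 kHz, 39.34 kHz

Frequencies that alias to 1.38 kHz are k·fs ± 1.38 kHz for integer k ≥ 0.
k=0: 1.38 kHz.
k=1: 17.6 kHz, 20.36 kHz.
k=2: 36.58 kHz, 39.34 kHz.
k=3: 55.56 kHz, 58.32 kHz.
Within [19.24 kHz, 41.64 kHz]: 20.36 kHz, 36.58 kHz, 39.34 kHz.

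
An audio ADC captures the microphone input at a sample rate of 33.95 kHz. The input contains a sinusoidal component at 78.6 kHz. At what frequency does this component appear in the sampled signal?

78.6 kHz mod fs = 10.7 kHz.
10.7 kHz ≤ fs/2 = 16.975 kHz, appears at 10.7 kHz.

10.7 kHz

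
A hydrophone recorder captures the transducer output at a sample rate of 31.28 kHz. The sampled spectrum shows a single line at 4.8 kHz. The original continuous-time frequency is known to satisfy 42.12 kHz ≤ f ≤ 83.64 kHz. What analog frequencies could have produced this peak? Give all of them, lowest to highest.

Frequencies that alias to 4.8 kHz are k·fs ± 4.8 kHz for integer k ≥ 0.
k=0: 4.8 kHz.
k=1: 26.48 kHz, 36.08 kHz.
k=2: 57.76 kHz, 67.36 kHz.
k=3: 89.04 kHz, 98.64 kHz.
Within [42.12 kHz, 83.64 kHz]: 57.76 kHz, 67.36 kHz.

57.76 kHz, 67.36 kHz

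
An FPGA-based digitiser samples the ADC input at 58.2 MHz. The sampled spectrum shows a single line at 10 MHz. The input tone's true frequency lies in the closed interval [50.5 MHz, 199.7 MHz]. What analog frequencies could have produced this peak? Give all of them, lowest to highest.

68.2 MHz, 106.4 MHz, 126.4 MHz, 164.6 MHz, 184.6 MHz

Frequencies that alias to 10 MHz are k·fs ± 10 MHz for integer k ≥ 0.
k=0: 10 MHz.
k=1: 48.2 MHz, 68.2 MHz.
k=2: 106.4 MHz, 126.4 MHz.
k=3: 164.6 MHz, 184.6 MHz.
k=4: 222.8 MHz, 242.8 MHz.
Within [50.5 MHz, 199.7 MHz]: 68.2 MHz, 106.4 MHz, 126.4 MHz, 164.6 MHz, 184.6 MHz.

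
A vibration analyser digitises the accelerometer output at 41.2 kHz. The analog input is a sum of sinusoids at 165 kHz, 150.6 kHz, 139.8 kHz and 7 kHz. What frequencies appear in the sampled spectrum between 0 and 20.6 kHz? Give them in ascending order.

0.2 kHz, 7 kHz, 14.2 kHz, 16.2 kHz

fs/2 = 20.6 kHz.
165 kHz mod fs = 0.2 kHz.
0.2 kHz ≤ fs/2 = 20.6 kHz, appears at 0.2 kHz.
150.6 kHz mod fs = 27 kHz.
27 kHz > fs/2 = 20.6 kHz, folds to fs − 27 kHz = 14.2 kHz.
139.8 kHz mod fs = 16.2 kHz.
16.2 kHz ≤ fs/2 = 20.6 kHz, appears at 16.2 kHz.
7 kHz ≤ fs/2 = 20.6 kHz, passes unchanged.
Distinct values: {0.2 kHz, 7 kHz, 14.2 kHz, 16.2 kHz}.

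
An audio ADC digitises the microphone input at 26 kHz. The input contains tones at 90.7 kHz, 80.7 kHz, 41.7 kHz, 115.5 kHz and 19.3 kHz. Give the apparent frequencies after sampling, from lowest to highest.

2.7 kHz, 6.7 kHz, 10.3 kHz, 11.5 kHz, 12.7 kHz

fs/2 = 13 kHz.
90.7 kHz mod fs = 12.7 kHz.
12.7 kHz ≤ fs/2 = 13 kHz, appears at 12.7 kHz.
80.7 kHz mod fs = 2.7 kHz.
2.7 kHz ≤ fs/2 = 13 kHz, appears at 2.7 kHz.
41.7 kHz mod fs = 15.7 kHz.
15.7 kHz > fs/2 = 13 kHz, folds to fs − 15.7 kHz = 10.3 kHz.
115.5 kHz mod fs = 11.5 kHz.
11.5 kHz ≤ fs/2 = 13 kHz, appears at 11.5 kHz.
19.3 kHz > fs/2 = 13 kHz, folds to fs − 19.3 kHz = 6.7 kHz.
Distinct values: {2.7 kHz, 6.7 kHz, 10.3 kHz, 11.5 kHz, 12.7 kHz}.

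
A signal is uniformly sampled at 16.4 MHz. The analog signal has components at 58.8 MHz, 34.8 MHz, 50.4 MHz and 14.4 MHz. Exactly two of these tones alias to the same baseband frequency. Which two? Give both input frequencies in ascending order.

14.4 MHz, 34.8 MHz

fs/2 = 8.2 MHz.
58.8 MHz mod fs = 9.6 MHz.
9.6 MHz > fs/2 = 8.2 MHz, folds to fs − 9.6 MHz = 6.8 MHz.
34.8 MHz mod fs = 2 MHz.
2 MHz ≤ fs/2 = 8.2 MHz, appears at 2 MHz.
50.4 MHz mod fs = 1.2 MHz.
1.2 MHz ≤ fs/2 = 8.2 MHz, appears at 1.2 MHz.
14.4 MHz > fs/2 = 8.2 MHz, folds to fs − 14.4 MHz = 2 MHz.
14.4 MHz and 34.8 MHz both map to 2 MHz.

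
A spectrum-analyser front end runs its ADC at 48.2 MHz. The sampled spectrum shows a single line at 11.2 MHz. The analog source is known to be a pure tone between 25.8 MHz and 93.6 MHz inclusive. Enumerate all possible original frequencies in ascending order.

37 MHz, 59.4 MHz, 85.2 MHz

Frequencies that alias to 11.2 MHz are k·fs ± 11.2 MHz for integer k ≥ 0.
k=0: 11.2 MHz.
k=1: 37 MHz, 59.4 MHz.
k=2: 85.2 MHz, 107.6 MHz.
k=3: 133.4 MHz, 155.8 MHz.
Within [25.8 MHz, 93.6 MHz]: 37 MHz, 59.4 MHz, 85.2 MHz.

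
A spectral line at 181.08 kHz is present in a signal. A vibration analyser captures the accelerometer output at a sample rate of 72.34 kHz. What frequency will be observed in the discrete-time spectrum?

181.08 kHz mod fs = 36.4 kHz.
36.4 kHz > fs/2 = 36.17 kHz, folds to fs − 36.4 kHz = 35.94 kHz.

35.94 kHz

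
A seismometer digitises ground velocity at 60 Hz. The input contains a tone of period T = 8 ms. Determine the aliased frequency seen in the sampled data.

T = 8 ms → f = 1/T = 125 Hz.
125 Hz mod fs = 5 Hz.
5 Hz ≤ fs/2 = 30 Hz, appears at 5 Hz.

5 Hz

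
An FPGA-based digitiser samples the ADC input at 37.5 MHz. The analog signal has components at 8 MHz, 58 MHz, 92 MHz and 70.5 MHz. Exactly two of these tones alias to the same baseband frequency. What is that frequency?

17 MHz

fs/2 = 18.75 MHz.
8 MHz ≤ fs/2 = 18.75 MHz, passes unchanged.
58 MHz mod fs = 20.5 MHz.
20.5 MHz > fs/2 = 18.75 MHz, folds to fs − 20.5 MHz = 17 MHz.
92 MHz mod fs = 17 MHz.
17 MHz ≤ fs/2 = 18.75 MHz, appears at 17 MHz.
70.5 MHz mod fs = 33 MHz.
33 MHz > fs/2 = 18.75 MHz, folds to fs − 33 MHz = 4.5 MHz.
58 MHz and 92 MHz both map to 17 MHz.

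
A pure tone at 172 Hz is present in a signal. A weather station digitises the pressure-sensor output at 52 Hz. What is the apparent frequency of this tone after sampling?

16 Hz

172 Hz mod fs = 16 Hz.
16 Hz ≤ fs/2 = 26 Hz, appears at 16 Hz.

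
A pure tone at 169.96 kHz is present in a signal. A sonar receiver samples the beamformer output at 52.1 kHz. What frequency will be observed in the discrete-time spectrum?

169.96 kHz mod fs = 13.66 kHz.
13.66 kHz ≤ fs/2 = 26.05 kHz, appears at 13.66 kHz.

13.66 kHz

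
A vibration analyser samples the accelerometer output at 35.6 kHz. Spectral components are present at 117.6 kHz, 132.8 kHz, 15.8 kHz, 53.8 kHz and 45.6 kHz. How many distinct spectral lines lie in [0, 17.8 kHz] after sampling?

5

fs/2 = 17.8 kHz.
117.6 kHz mod fs = 10.8 kHz.
10.8 kHz ≤ fs/2 = 17.8 kHz, appears at 10.8 kHz.
132.8 kHz mod fs = 26 kHz.
26 kHz > fs/2 = 17.8 kHz, folds to fs − 26 kHz = 9.6 kHz.
15.8 kHz ≤ fs/2 = 17.8 kHz, passes unchanged.
53.8 kHz mod fs = 18.2 kHz.
18.2 kHz > fs/2 = 17.8 kHz, folds to fs − 18.2 kHz = 17.4 kHz.
45.6 kHz mod fs = 10 kHz.
10 kHz ≤ fs/2 = 17.8 kHz, appears at 10 kHz.
Distinct values: {9.6 kHz, 10 kHz, 10.8 kHz, 15.8 kHz, 17.4 kHz} → 5.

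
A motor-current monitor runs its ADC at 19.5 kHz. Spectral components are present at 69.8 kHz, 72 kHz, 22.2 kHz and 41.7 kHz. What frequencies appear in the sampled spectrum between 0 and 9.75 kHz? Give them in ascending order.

fs/2 = 9.75 kHz.
69.8 kHz mod fs = 11.3 kHz.
11.3 kHz > fs/2 = 9.75 kHz, folds to fs − 11.3 kHz = 8.2 kHz.
72 kHz mod fs = 13.5 kHz.
13.5 kHz > fs/2 = 9.75 kHz, folds to fs − 13.5 kHz = 6 kHz.
22.2 kHz mod fs = 2.7 kHz.
2.7 kHz ≤ fs/2 = 9.75 kHz, appears at 2.7 kHz.
41.7 kHz mod fs = 2.7 kHz.
2.7 kHz ≤ fs/2 = 9.75 kHz, appears at 2.7 kHz.
Distinct values: {2.7 kHz, 6 kHz, 8.2 kHz}.

2.7 kHz, 6 kHz, 8.2 kHz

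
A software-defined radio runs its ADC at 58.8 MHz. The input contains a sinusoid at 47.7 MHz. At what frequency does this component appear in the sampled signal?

11.1 MHz

47.7 MHz > fs/2 = 29.4 MHz, folds to fs − 47.7 MHz = 11.1 MHz.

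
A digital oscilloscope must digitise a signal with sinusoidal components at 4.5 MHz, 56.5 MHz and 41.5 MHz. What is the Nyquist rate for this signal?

113 MHz

Highest-frequency component: 56.5 MHz.
Nyquist rate = 2 × 56.5 MHz = 113 MHz.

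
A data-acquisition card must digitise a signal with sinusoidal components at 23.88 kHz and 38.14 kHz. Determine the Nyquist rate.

76.28 kHz

Highest-frequency component: 38.14 kHz.
Nyquist rate = 2 × 38.14 kHz = 76.28 kHz.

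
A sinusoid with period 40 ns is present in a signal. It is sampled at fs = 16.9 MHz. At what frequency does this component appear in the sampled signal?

8.1 MHz

T = 40 ns → f = 1/T = 25 MHz.
25 MHz mod fs = 8.1 MHz.
8.1 MHz ≤ fs/2 = 8.45 MHz, appears at 8.1 MHz.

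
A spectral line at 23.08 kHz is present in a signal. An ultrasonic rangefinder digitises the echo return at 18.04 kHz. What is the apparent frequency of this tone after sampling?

5.04 kHz

23.08 kHz mod fs = 5.04 kHz.
5.04 kHz ≤ fs/2 = 9.02 kHz, appears at 5.04 kHz.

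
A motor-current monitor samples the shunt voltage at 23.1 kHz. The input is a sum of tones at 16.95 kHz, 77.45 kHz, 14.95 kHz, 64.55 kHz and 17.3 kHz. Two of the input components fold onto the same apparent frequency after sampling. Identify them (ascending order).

fs/2 = 11.55 kHz.
16.95 kHz > fs/2 = 11.55 kHz, folds to fs − 16.95 kHz = 6.15 kHz.
77.45 kHz mod fs = 8.15 kHz.
8.15 kHz ≤ fs/2 = 11.55 kHz, appears at 8.15 kHz.
14.95 kHz > fs/2 = 11.55 kHz, folds to fs − 14.95 kHz = 8.15 kHz.
64.55 kHz mod fs = 18.35 kHz.
18.35 kHz > fs/2 = 11.55 kHz, folds to fs − 18.35 kHz = 4.75 kHz.
17.3 kHz > fs/2 = 11.55 kHz, folds to fs − 17.3 kHz = 5.8 kHz.
14.95 kHz and 77.45 kHz both map to 8.15 kHz.

14.95 kHz, 77.45 kHz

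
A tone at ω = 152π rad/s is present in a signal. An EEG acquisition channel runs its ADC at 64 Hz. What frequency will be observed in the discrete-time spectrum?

12 Hz

ω = 152π rad/s → f = ω/(2π) = 76 Hz.
76 Hz mod fs = 12 Hz.
12 Hz ≤ fs/2 = 32 Hz, appears at 12 Hz.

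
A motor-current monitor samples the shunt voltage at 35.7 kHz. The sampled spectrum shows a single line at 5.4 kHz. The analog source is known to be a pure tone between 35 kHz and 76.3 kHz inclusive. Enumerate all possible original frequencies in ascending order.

41.1 kHz, 66 kHz

Frequencies that alias to 5.4 kHz are k·fs ± 5.4 kHz for integer k ≥ 0.
k=0: 5.4 kHz.
k=1: 30.3 kHz, 41.1 kHz.
k=2: 66 kHz, 76.8 kHz.
k=3: 101.7 kHz, 112.5 kHz.
Within [35 kHz, 76.3 kHz]: 41.1 kHz, 66 kHz.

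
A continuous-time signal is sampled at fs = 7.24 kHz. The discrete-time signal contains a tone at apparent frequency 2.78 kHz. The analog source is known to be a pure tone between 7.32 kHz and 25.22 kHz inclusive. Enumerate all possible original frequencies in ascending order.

10.02 kHz, 11.7 kHz, 17.26 kHz, 18.94 kHz, 24.5 kHz

Frequencies that alias to 2.78 kHz are k·fs ± 2.78 kHz for integer k ≥ 0.
k=0: 2.78 kHz.
k=1: 4.46 kHz, 10.02 kHz.
k=2: 11.7 kHz, 17.26 kHz.
k=3: 18.94 kHz, 24.5 kHz.
k=4: 26.18 kHz, 31.74 kHz.
Within [7.32 kHz, 25.22 kHz]: 10.02 kHz, 11.7 kHz, 17.26 kHz, 18.94 kHz, 24.5 kHz.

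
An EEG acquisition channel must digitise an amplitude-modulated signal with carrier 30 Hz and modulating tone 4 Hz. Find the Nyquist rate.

AM sidebands sit at fc ± fm = 26 Hz and 34 Hz.
Highest-frequency component: 34 Hz.
Nyquist rate = 2 × 34 Hz = 68 Hz.

68 Hz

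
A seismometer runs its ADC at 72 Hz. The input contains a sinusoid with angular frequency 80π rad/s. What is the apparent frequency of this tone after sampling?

32 Hz

ω = 80π rad/s → f = ω/(2π) = 40 Hz.
40 Hz > fs/2 = 36 Hz, folds to fs − 40 Hz = 32 Hz.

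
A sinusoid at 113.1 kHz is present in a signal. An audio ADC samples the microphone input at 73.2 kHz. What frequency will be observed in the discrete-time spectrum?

113.1 kHz mod fs = 39.9 kHz.
39.9 kHz > fs/2 = 36.6 kHz, folds to fs − 39.9 kHz = 33.3 kHz.

33.3 kHz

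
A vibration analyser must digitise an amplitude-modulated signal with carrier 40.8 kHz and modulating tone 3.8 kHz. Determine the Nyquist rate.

89.2 kHz

AM sidebands sit at fc ± fm = 37 kHz and 44.6 kHz.
Highest-frequency component: 44.6 kHz.
Nyquist rate = 2 × 44.6 kHz = 89.2 kHz.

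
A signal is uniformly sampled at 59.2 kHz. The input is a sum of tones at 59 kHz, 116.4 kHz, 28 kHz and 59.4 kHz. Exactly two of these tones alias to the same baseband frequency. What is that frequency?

fs/2 = 29.6 kHz.
59 kHz > fs/2 = 29.6 kHz, folds to fs − 59 kHz = 0.2 kHz.
116.4 kHz mod fs = 57.2 kHz.
57.2 kHz > fs/2 = 29.6 kHz, folds to fs − 57.2 kHz = 2 kHz.
28 kHz ≤ fs/2 = 29.6 kHz, passes unchanged.
59.4 kHz mod fs = 0.2 kHz.
0.2 kHz ≤ fs/2 = 29.6 kHz, appears at 0.2 kHz.
59 kHz and 59.4 kHz both map to 0.2 kHz.

0.2 kHz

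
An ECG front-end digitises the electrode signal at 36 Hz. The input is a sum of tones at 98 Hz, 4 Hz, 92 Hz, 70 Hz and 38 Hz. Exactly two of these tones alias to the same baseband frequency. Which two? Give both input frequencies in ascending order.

fs/2 = 18 Hz.
98 Hz mod fs = 26 Hz.
26 Hz > fs/2 = 18 Hz, folds to fs − 26 Hz = 10 Hz.
4 Hz ≤ fs/2 = 18 Hz, passes unchanged.
92 Hz mod fs = 20 Hz.
20 Hz > fs/2 = 18 Hz, folds to fs − 20 Hz = 16 Hz.
70 Hz mod fs = 34 Hz.
34 Hz > fs/2 = 18 Hz, folds to fs − 34 Hz = 2 Hz.
38 Hz mod fs = 2 Hz.
2 Hz ≤ fs/2 = 18 Hz, appears at 2 Hz.
38 Hz and 70 Hz both map to 2 Hz.

38 Hz, 70 Hz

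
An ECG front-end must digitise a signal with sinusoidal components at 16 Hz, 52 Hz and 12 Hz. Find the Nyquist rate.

104 Hz

Highest-frequency component: 52 Hz.
Nyquist rate = 2 × 52 Hz = 104 Hz.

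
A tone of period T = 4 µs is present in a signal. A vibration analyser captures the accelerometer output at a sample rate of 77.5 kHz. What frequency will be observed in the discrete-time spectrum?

17.5 kHz

T = 4 µs → f = 1/T = 250 kHz.
250 kHz mod fs = 17.5 kHz.
17.5 kHz ≤ fs/2 = 38.75 kHz, appears at 17.5 kHz.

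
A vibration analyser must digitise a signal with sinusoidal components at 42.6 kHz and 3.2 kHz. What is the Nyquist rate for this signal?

Highest-frequency component: 42.6 kHz.
Nyquist rate = 2 × 42.6 kHz = 85.2 kHz.

85.2 kHz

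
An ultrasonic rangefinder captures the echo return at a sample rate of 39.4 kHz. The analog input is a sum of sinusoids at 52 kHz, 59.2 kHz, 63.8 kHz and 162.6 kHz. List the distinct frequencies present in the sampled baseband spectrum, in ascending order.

5 kHz, 12.6 kHz, 15 kHz, 19.6 kHz

fs/2 = 19.7 kHz.
52 kHz mod fs = 12.6 kHz.
12.6 kHz ≤ fs/2 = 19.7 kHz, appears at 12.6 kHz.
59.2 kHz mod fs = 19.8 kHz.
19.8 kHz > fs/2 = 19.7 kHz, folds to fs − 19.8 kHz = 19.6 kHz.
63.8 kHz mod fs = 24.4 kHz.
24.4 kHz > fs/2 = 19.7 kHz, folds to fs − 24.4 kHz = 15 kHz.
162.6 kHz mod fs = 5 kHz.
5 kHz ≤ fs/2 = 19.7 kHz, appears at 5 kHz.
Distinct values: {5 kHz, 12.6 kHz, 15 kHz, 19.6 kHz}.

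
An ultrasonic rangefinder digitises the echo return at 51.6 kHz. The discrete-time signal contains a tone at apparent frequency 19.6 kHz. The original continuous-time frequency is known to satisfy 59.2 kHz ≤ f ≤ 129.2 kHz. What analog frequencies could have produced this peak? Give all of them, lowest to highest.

71.2 kHz, 83.6 kHz, 122.8 kHz

Frequencies that alias to 19.6 kHz are k·fs ± 19.6 kHz for integer k ≥ 0.
k=0: 19.6 kHz.
k=1: 32 kHz, 71.2 kHz.
k=2: 83.6 kHz, 122.8 kHz.
k=3: 135.2 kHz, 174.4 kHz.
Within [59.2 kHz, 129.2 kHz]: 71.2 kHz, 83.6 kHz, 122.8 kHz.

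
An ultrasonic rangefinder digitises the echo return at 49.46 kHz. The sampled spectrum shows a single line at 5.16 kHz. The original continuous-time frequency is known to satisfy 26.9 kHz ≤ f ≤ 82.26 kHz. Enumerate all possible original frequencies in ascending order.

Frequencies that alias to 5.16 kHz are k·fs ± 5.16 kHz for integer k ≥ 0.
k=0: 5.16 kHz.
k=1: 44.3 kHz, 54.62 kHz.
k=2: 93.76 kHz, 104.08 kHz.
Within [26.9 kHz, 82.26 kHz]: 44.3 kHz, 54.62 kHz.

44.3 kHz, 54.62 kHz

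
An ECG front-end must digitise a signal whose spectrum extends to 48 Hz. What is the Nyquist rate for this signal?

96 Hz

Nyquist rate = 2 × 48 Hz = 96 Hz.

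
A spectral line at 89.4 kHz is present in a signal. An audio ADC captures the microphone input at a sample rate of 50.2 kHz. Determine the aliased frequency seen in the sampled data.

89.4 kHz mod fs = 39.2 kHz.
39.2 kHz > fs/2 = 25.1 kHz, folds to fs − 39.2 kHz = 11 kHz.

11 kHz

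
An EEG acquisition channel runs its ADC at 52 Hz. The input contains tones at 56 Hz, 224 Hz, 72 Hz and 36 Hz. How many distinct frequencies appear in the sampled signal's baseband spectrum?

fs/2 = 26 Hz.
56 Hz mod fs = 4 Hz.
4 Hz ≤ fs/2 = 26 Hz, appears at 4 Hz.
224 Hz mod fs = 16 Hz.
16 Hz ≤ fs/2 = 26 Hz, appears at 16 Hz.
72 Hz mod fs = 20 Hz.
20 Hz ≤ fs/2 = 26 Hz, appears at 20 Hz.
36 Hz > fs/2 = 26 Hz, folds to fs − 36 Hz = 16 Hz.
Distinct values: {4 Hz, 16 Hz, 20 Hz} → 3.

3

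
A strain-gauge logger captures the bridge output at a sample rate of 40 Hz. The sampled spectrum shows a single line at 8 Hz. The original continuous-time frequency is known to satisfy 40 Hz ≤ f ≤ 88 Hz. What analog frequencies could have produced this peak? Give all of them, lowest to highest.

48 Hz, 72 Hz, 88 Hz

Frequencies that alias to 8 Hz are k·fs ± 8 Hz for integer k ≥ 0.
k=0: 8 Hz.
k=1: 32 Hz, 48 Hz.
k=2: 72 Hz, 88 Hz.
k=3: 112 Hz, 128 Hz.
Within [40 Hz, 88 Hz]: 48 Hz, 72 Hz, 88 Hz.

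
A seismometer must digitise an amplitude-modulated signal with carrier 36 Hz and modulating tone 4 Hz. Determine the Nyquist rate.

AM sidebands sit at fc ± fm = 32 Hz and 40 Hz.
Highest-frequency component: 40 Hz.
Nyquist rate = 2 × 40 Hz = 80 Hz.

80 Hz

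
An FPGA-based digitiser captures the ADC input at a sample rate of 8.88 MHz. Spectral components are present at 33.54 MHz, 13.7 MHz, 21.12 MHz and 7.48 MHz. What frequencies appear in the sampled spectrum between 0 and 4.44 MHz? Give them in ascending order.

fs/2 = 4.44 MHz.
33.54 MHz mod fs = 6.9 MHz.
6.9 MHz > fs/2 = 4.44 MHz, folds to fs − 6.9 MHz = 1.98 MHz.
13.7 MHz mod fs = 4.82 MHz.
4.82 MHz > fs/2 = 4.44 MHz, folds to fs − 4.82 MHz = 4.06 MHz.
21.12 MHz mod fs = 3.36 MHz.
3.36 MHz ≤ fs/2 = 4.44 MHz, appears at 3.36 MHz.
7.48 MHz > fs/2 = 4.44 MHz, folds to fs − 7.48 MHz = 1.4 MHz.
Distinct values: {1.4 MHz, 1.98 MHz, 3.36 MHz, 4.06 MHz}.

1.4 MHz, 1.98 MHz, 3.36 MHz, 4.06 MHz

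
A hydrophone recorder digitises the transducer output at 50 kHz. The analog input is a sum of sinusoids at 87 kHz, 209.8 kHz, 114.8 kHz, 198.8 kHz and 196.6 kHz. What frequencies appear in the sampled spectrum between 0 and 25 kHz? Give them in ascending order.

1.2 kHz, 3.4 kHz, 9.8 kHz, 13 kHz, 14.8 kHz

fs/2 = 25 kHz.
87 kHz mod fs = 37 kHz.
37 kHz > fs/2 = 25 kHz, folds to fs − 37 kHz = 13 kHz.
209.8 kHz mod fs = 9.8 kHz.
9.8 kHz ≤ fs/2 = 25 kHz, appears at 9.8 kHz.
114.8 kHz mod fs = 14.8 kHz.
14.8 kHz ≤ fs/2 = 25 kHz, appears at 14.8 kHz.
198.8 kHz mod fs = 48.8 kHz.
48.8 kHz > fs/2 = 25 kHz, folds to fs − 48.8 kHz = 1.2 kHz.
196.6 kHz mod fs = 46.6 kHz.
46.6 kHz > fs/2 = 25 kHz, folds to fs − 46.6 kHz = 3.4 kHz.
Distinct values: {1.2 kHz, 3.4 kHz, 9.8 kHz, 13 kHz, 14.8 kHz}.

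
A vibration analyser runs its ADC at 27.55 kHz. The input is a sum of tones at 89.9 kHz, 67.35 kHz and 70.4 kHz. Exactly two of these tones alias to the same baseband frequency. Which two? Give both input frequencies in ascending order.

fs/2 = 13.775 kHz.
89.9 kHz mod fs = 7.25 kHz.
7.25 kHz ≤ fs/2 = 13.775 kHz, appears at 7.25 kHz.
67.35 kHz mod fs = 12.25 kHz.
12.25 kHz ≤ fs/2 = 13.775 kHz, appears at 12.25 kHz.
70.4 kHz mod fs = 15.3 kHz.
15.3 kHz > fs/2 = 13.775 kHz, folds to fs − 15.3 kHz = 12.25 kHz.
67.35 kHz and 70.4 kHz both map to 12.25 kHz.

67.35 kHz, 70.4 kHz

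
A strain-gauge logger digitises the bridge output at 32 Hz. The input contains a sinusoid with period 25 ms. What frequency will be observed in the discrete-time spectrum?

T = 25 ms → f = 1/T = 40 Hz.
40 Hz mod fs = 8 Hz.
8 Hz ≤ fs/2 = 16 Hz, appears at 8 Hz.

8 Hz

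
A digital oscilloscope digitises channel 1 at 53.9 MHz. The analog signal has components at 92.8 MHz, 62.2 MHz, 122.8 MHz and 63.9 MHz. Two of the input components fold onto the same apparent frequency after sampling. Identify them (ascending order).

92.8 MHz, 122.8 MHz

fs/2 = 26.95 MHz.
92.8 MHz mod fs = 38.9 MHz.
38.9 MHz > fs/2 = 26.95 MHz, folds to fs − 38.9 MHz = 15 MHz.
62.2 MHz mod fs = 8.3 MHz.
8.3 MHz ≤ fs/2 = 26.95 MHz, appears at 8.3 MHz.
122.8 MHz mod fs = 15 MHz.
15 MHz ≤ fs/2 = 26.95 MHz, appears at 15 MHz.
63.9 MHz mod fs = 10 MHz.
10 MHz ≤ fs/2 = 26.95 MHz, appears at 10 MHz.
92.8 MHz and 122.8 MHz both map to 15 MHz.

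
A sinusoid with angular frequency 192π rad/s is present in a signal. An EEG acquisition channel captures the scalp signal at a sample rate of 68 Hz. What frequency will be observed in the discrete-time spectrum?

ω = 192π rad/s → f = ω/(2π) = 96 Hz.
96 Hz mod fs = 28 Hz.
28 Hz ≤ fs/2 = 34 Hz, appears at 28 Hz.

28 Hz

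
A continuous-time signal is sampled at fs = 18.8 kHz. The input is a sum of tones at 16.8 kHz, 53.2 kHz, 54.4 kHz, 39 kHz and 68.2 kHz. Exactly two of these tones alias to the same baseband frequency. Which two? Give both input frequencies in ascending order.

16.8 kHz, 54.4 kHz

fs/2 = 9.4 kHz.
16.8 kHz > fs/2 = 9.4 kHz, folds to fs − 16.8 kHz = 2 kHz.
53.2 kHz mod fs = 15.6 kHz.
15.6 kHz > fs/2 = 9.4 kHz, folds to fs − 15.6 kHz = 3.2 kHz.
54.4 kHz mod fs = 16.8 kHz.
16.8 kHz > fs/2 = 9.4 kHz, folds to fs − 16.8 kHz = 2 kHz.
39 kHz mod fs = 1.4 kHz.
1.4 kHz ≤ fs/2 = 9.4 kHz, appears at 1.4 kHz.
68.2 kHz mod fs = 11.8 kHz.
11.8 kHz > fs/2 = 9.4 kHz, folds to fs − 11.8 kHz = 7 kHz.
16.8 kHz and 54.4 kHz both map to 2 kHz.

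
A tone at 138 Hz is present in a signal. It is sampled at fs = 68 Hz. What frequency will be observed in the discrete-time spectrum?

138 Hz mod fs = 2 Hz.
2 Hz ≤ fs/2 = 34 Hz, appears at 2 Hz.

2 Hz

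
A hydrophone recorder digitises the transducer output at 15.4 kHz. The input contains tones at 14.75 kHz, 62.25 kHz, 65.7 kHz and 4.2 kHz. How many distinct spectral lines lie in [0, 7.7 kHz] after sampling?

fs/2 = 7.7 kHz.
14.75 kHz > fs/2 = 7.7 kHz, folds to fs − 14.75 kHz = 0.65 kHz.
62.25 kHz mod fs = 0.65 kHz.
0.65 kHz ≤ fs/2 = 7.7 kHz, appears at 0.65 kHz.
65.7 kHz mod fs = 4.1 kHz.
4.1 kHz ≤ fs/2 = 7.7 kHz, appears at 4.1 kHz.
4.2 kHz ≤ fs/2 = 7.7 kHz, passes unchanged.
Distinct values: {0.65 kHz, 4.1 kHz, 4.2 kHz} → 3.

3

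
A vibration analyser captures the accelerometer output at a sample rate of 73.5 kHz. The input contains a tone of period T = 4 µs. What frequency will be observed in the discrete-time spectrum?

29.5 kHz

T = 4 µs → f = 1/T = 250 kHz.
250 kHz mod fs = 29.5 kHz.
29.5 kHz ≤ fs/2 = 36.75 kHz, appears at 29.5 kHz.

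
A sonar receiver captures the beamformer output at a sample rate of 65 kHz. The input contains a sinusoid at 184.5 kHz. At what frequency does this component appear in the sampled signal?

184.5 kHz mod fs = 54.5 kHz.
54.5 kHz > fs/2 = 32.5 kHz, folds to fs − 54.5 kHz = 10.5 kHz.

10.5 kHz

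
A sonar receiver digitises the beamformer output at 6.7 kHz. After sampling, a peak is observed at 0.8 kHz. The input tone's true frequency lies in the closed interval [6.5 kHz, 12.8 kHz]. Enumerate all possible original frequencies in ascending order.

7.5 kHz, 12.6 kHz

Frequencies that alias to 0.8 kHz are k·fs ± 0.8 kHz for integer k ≥ 0.
k=0: 0.8 kHz.
k=1: 5.9 kHz, 7.5 kHz.
k=2: 12.6 kHz, 14.2 kHz.
k=3: 19.3 kHz, 20.9 kHz.
Within [6.5 kHz, 12.8 kHz]: 7.5 kHz, 12.6 kHz.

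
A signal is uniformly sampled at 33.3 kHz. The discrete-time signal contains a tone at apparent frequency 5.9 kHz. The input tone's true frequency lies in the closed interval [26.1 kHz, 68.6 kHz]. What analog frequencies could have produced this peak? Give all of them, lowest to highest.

Frequencies that alias to 5.9 kHz are k·fs ± 5.9 kHz for integer k ≥ 0.
k=0: 5.9 kHz.
k=1: 27.4 kHz, 39.2 kHz.
k=2: 60.7 kHz, 72.5 kHz.
k=3: 94 kHz, 105.8 kHz.
Within [26.1 kHz, 68.6 kHz]: 27.4 kHz, 39.2 kHz, 60.7 kHz.

27.4 kHz, 39.2 kHz, 60.7 kHz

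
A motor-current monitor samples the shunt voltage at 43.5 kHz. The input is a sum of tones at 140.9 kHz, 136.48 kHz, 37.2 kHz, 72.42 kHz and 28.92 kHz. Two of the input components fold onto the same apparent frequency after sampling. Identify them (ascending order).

fs/2 = 21.75 kHz.
140.9 kHz mod fs = 10.4 kHz.
10.4 kHz ≤ fs/2 = 21.75 kHz, appears at 10.4 kHz.
136.48 kHz mod fs = 5.98 kHz.
5.98 kHz ≤ fs/2 = 21.75 kHz, appears at 5.98 kHz.
37.2 kHz > fs/2 = 21.75 kHz, folds to fs − 37.2 kHz = 6.3 kHz.
72.42 kHz mod fs = 28.92 kHz.
28.92 kHz > fs/2 = 21.75 kHz, folds to fs − 28.92 kHz = 14.58 kHz.
28.92 kHz > fs/2 = 21.75 kHz, folds to fs − 28.92 kHz = 14.58 kHz.
28.92 kHz and 72.42 kHz both map to 14.58 kHz.

28.92 kHz, 72.42 kHz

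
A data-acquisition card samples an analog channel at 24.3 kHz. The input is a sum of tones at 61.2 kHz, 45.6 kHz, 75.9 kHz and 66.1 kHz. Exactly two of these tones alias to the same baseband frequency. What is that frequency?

3 kHz

fs/2 = 12.15 kHz.
61.2 kHz mod fs = 12.6 kHz.
12.6 kHz > fs/2 = 12.15 kHz, folds to fs − 12.6 kHz = 11.7 kHz.
45.6 kHz mod fs = 21.3 kHz.
21.3 kHz > fs/2 = 12.15 kHz, folds to fs − 21.3 kHz = 3 kHz.
75.9 kHz mod fs = 3 kHz.
3 kHz ≤ fs/2 = 12.15 kHz, appears at 3 kHz.
66.1 kHz mod fs = 17.5 kHz.
17.5 kHz > fs/2 = 12.15 kHz, folds to fs − 17.5 kHz = 6.8 kHz.
45.6 kHz and 75.9 kHz both map to 3 kHz.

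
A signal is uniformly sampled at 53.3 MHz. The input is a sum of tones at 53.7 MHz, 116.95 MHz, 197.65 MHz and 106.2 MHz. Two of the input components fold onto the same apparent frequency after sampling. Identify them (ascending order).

fs/2 = 26.65 MHz.
53.7 MHz mod fs = 0.4 MHz.
0.4 MHz ≤ fs/2 = 26.65 MHz, appears at 0.4 MHz.
116.95 MHz mod fs = 10.35 MHz.
10.35 MHz ≤ fs/2 = 26.65 MHz, appears at 10.35 MHz.
197.65 MHz mod fs = 37.75 MHz.
37.75 MHz > fs/2 = 26.65 MHz, folds to fs − 37.75 MHz = 15.55 MHz.
106.2 MHz mod fs = 52.9 MHz.
52.9 MHz > fs/2 = 26.65 MHz, folds to fs − 52.9 MHz = 0.4 MHz.
53.7 MHz and 106.2 MHz both map to 0.4 MHz.

53.7 MHz, 106.2 MHz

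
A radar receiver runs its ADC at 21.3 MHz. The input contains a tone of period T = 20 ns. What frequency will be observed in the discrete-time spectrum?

7.4 MHz

T = 20 ns → f = 1/T = 50 MHz.
50 MHz mod fs = 7.4 MHz.
7.4 MHz ≤ fs/2 = 10.65 MHz, appears at 7.4 MHz.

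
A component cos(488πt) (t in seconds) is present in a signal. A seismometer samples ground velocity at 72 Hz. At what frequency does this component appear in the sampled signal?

28 Hz

ω = 488π rad/s → f = ω/(2π) = 244 Hz.
244 Hz mod fs = 28 Hz.
28 Hz ≤ fs/2 = 36 Hz, appears at 28 Hz.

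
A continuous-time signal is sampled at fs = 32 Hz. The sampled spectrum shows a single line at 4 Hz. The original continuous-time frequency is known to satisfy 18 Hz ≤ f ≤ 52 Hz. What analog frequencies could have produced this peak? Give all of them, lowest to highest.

28 Hz, 36 Hz

Frequencies that alias to 4 Hz are k·fs ± 4 Hz for integer k ≥ 0.
k=0: 4 Hz.
k=1: 28 Hz, 36 Hz.
k=2: 60 Hz, 68 Hz.
Within [18 Hz, 52 Hz]: 28 Hz, 36 Hz.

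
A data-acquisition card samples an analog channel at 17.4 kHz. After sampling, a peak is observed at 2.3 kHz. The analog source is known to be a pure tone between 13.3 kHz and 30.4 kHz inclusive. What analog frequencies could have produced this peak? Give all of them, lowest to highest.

Frequencies that alias to 2.3 kHz are k·fs ± 2.3 kHz for integer k ≥ 0.
k=0: 2.3 kHz.
k=1: 15.1 kHz, 19.7 kHz.
k=2: 32.5 kHz, 37.1 kHz.
Within [13.3 kHz, 30.4 kHz]: 15.1 kHz, 19.7 kHz.

15.1 kHz, 19.7 kHz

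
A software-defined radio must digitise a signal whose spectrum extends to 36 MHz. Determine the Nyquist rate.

Nyquist rate = 2 × 36 MHz = 72 MHz.

72 MHz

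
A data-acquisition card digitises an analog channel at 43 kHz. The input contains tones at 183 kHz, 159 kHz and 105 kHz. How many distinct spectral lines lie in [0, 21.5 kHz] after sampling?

3

fs/2 = 21.5 kHz.
183 kHz mod fs = 11 kHz.
11 kHz ≤ fs/2 = 21.5 kHz, appears at 11 kHz.
159 kHz mod fs = 30 kHz.
30 kHz > fs/2 = 21.5 kHz, folds to fs − 30 kHz = 13 kHz.
105 kHz mod fs = 19 kHz.
19 kHz ≤ fs/2 = 21.5 kHz, appears at 19 kHz.
Distinct values: {11 kHz, 13 kHz, 19 kHz} → 3.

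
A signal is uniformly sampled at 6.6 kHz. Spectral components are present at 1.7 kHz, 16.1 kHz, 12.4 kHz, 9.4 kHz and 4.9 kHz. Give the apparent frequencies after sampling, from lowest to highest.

0.8 kHz, 1.7 kHz, 2.8 kHz, 2.9 kHz

fs/2 = 3.3 kHz.
1.7 kHz ≤ fs/2 = 3.3 kHz, passes unchanged.
16.1 kHz mod fs = 2.9 kHz.
2.9 kHz ≤ fs/2 = 3.3 kHz, appears at 2.9 kHz.
12.4 kHz mod fs = 5.8 kHz.
5.8 kHz > fs/2 = 3.3 kHz, folds to fs − 5.8 kHz = 0.8 kHz.
9.4 kHz mod fs = 2.8 kHz.
2.8 kHz ≤ fs/2 = 3.3 kHz, appears at 2.8 kHz.
4.9 kHz > fs/2 = 3.3 kHz, folds to fs − 4.9 kHz = 1.7 kHz.
Distinct values: {0.8 kHz, 1.7 kHz, 2.8 kHz, 2.9 kHz}.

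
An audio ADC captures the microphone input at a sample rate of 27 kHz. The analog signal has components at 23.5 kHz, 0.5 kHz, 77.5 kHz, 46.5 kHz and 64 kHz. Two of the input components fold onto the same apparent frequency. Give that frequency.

3.5 kHz

fs/2 = 13.5 kHz.
23.5 kHz > fs/2 = 13.5 kHz, folds to fs − 23.5 kHz = 3.5 kHz.
0.5 kHz ≤ fs/2 = 13.5 kHz, passes unchanged.
77.5 kHz mod fs = 23.5 kHz.
23.5 kHz > fs/2 = 13.5 kHz, folds to fs − 23.5 kHz = 3.5 kHz.
46.5 kHz mod fs = 19.5 kHz.
19.5 kHz > fs/2 = 13.5 kHz, folds to fs − 19.5 kHz = 7.5 kHz.
64 kHz mod fs = 10 kHz.
10 kHz ≤ fs/2 = 13.5 kHz, appears at 10 kHz.
23.5 kHz and 77.5 kHz both map to 3.5 kHz.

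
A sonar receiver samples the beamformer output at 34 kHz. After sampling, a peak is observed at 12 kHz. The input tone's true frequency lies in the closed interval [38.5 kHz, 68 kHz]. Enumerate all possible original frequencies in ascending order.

46 kHz, 56 kHz

Frequencies that alias to 12 kHz are k·fs ± 12 kHz for integer k ≥ 0.
k=0: 12 kHz.
k=1: 22 kHz, 46 kHz.
k=2: 56 kHz, 80 kHz.
k=3: 90 kHz, 114 kHz.
Within [38.5 kHz, 68 kHz]: 46 kHz, 56 kHz.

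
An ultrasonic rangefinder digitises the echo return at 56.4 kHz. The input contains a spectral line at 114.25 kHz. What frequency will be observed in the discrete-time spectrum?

114.25 kHz mod fs = 1.45 kHz.
1.45 kHz ≤ fs/2 = 28.2 kHz, appears at 1.45 kHz.

1.45 kHz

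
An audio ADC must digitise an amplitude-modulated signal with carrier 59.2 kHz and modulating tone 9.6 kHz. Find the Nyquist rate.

AM sidebands sit at fc ± fm = 49.6 kHz and 68.8 kHz.
Highest-frequency component: 68.8 kHz.
Nyquist rate = 2 × 68.8 kHz = 137.6 kHz.

137.6 kHz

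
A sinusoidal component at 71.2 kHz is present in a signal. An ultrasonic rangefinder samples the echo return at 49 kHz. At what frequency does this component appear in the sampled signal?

71.2 kHz mod fs = 22.2 kHz.
22.2 kHz ≤ fs/2 = 24.5 kHz, appears at 22.2 kHz.

22.2 kHz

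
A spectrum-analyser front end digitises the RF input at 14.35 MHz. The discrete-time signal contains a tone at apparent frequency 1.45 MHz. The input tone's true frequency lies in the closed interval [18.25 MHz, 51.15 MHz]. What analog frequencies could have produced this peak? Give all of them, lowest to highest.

27.25 MHz, 30.15 MHz, 41.6 MHz, 44.5 MHz

Frequencies that alias to 1.45 MHz are k·fs ± 1.45 MHz for integer k ≥ 0.
k=0: 1.45 MHz.
k=1: 12.9 MHz, 15.8 MHz.
k=2: 27.25 MHz, 30.15 MHz.
k=3: 41.6 MHz, 44.5 MHz.
k=4: 55.95 MHz, 58.85 MHz.
Within [18.25 MHz, 51.15 MHz]: 27.25 MHz, 30.15 MHz, 41.6 MHz, 44.5 MHz.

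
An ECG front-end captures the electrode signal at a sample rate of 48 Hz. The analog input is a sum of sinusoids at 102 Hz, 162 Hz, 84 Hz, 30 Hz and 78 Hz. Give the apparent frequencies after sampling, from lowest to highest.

fs/2 = 24 Hz.
102 Hz mod fs = 6 Hz.
6 Hz ≤ fs/2 = 24 Hz, appears at 6 Hz.
162 Hz mod fs = 18 Hz.
18 Hz ≤ fs/2 = 24 Hz, appears at 18 Hz.
84 Hz mod fs = 36 Hz.
36 Hz > fs/2 = 24 Hz, folds to fs − 36 Hz = 12 Hz.
30 Hz > fs/2 = 24 Hz, folds to fs − 30 Hz = 18 Hz.
78 Hz mod fs = 30 Hz.
30 Hz > fs/2 = 24 Hz, folds to fs − 30 Hz = 18 Hz.
Distinct values: {6 Hz, 12 Hz, 18 Hz}.

6 Hz, 12 Hz, 18 Hz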